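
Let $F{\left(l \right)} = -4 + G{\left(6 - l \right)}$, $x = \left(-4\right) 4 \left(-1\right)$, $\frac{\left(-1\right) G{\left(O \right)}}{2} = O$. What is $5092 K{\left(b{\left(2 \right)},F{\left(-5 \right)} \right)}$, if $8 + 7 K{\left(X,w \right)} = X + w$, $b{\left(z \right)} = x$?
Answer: $- \frac{91656}{7} \approx -13094.0$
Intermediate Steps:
$G{\left(O \right)} = - 2 O$
$x = 16$ ($x = \left(-16\right) \left(-1\right) = 16$)
$b{\left(z \right)} = 16$
$F{\left(l \right)} = -16 + 2 l$ ($F{\left(l \right)} = -4 - 2 \left(6 - l\right) = -4 + \left(-12 + 2 l\right) = -16 + 2 l$)
$K{\left(X,w \right)} = - \frac{8}{7} + \frac{X}{7} + \frac{w}{7}$ ($K{\left(X,w \right)} = - \frac{8}{7} + \frac{X + w}{7} = - \frac{8}{7} + \left(\frac{X}{7} + \frac{w}{7}\right) = - \frac{8}{7} + \frac{X}{7} + \frac{w}{7}$)
$5092 K{\left(b{\left(2 \right)},F{\left(-5 \right)} \right)} = 5092 \left(- \frac{8}{7} + \frac{1}{7} \cdot 16 + \frac{-16 + 2 \left(-5\right)}{7}\right) = 5092 \left(- \frac{8}{7} + \frac{16}{7} + \frac{-16 - 10}{7}\right) = 5092 \left(- \frac{8}{7} + \frac{16}{7} + \frac{1}{7} \left(-26\right)\right) = 5092 \left(- \frac{8}{7} + \frac{16}{7} - \frac{26}{7}\right) = 5092 \left(- \frac{18}{7}\right) = - \frac{91656}{7}$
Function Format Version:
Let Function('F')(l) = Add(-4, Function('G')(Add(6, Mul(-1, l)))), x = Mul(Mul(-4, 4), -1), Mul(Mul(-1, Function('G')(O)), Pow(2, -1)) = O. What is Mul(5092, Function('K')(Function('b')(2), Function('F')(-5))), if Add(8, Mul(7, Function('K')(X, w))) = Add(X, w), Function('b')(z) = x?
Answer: Rational(-91656, 7) ≈ -13094.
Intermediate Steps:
Function('G')(O) = Mul(-2, O)
x = 16 (x = Mul(-16, -1) = 16)
Function('b')(z) = 16
Function('F')(l) = Add(-16, Mul(2, l)) (Function('F')(l) = Add(-4, Mul(-2, Add(6, Mul(-1, l)))) = Add(-4, Add(-12, Mul(2, l))) = Add(-16, Mul(2, l)))
Function('K')(X, w) = Add(Rational(-8, 7), Mul(Rational(1, 7), X), Mul(Rational(1, 7), w)) (Function('K')(X, w) = Add(Rational(-8, 7), Mul(Rational(1, 7), Add(X, w))) = Add(Rational(-8, 7), Add(Mul(Rational(1, 7), X), Mul(Rational(1, 7), w))) = Add(Rational(-8, 7), Mul(Rational(1, 7), X), Mul(Rational(1, 7), w)))
Mul(5092, Function('K')(Function('b')(2), Function('F')(-5))) = Mul(5092, Add(Rational(-8, 7), Mul(Rational(1, 7), 16), Mul(Rational(1, 7), Add(-16, Mul(2, -5))))) = Mul(5092, Add(Rational(-8, 7), Rational(16, 7), Mul(Rational(1, 7), Add(-16, -10)))) = Mul(5092, Add(Rational(-8, 7), Rational(16, 7), Mul(Rational(1, 7), -26))) = Mul(5092, Add(Rational(-8, 7), Rational(16, 7), Rational(-26, 7))) = Mul(5092, Rational(-18, 7)) = Rational(-91656, 7)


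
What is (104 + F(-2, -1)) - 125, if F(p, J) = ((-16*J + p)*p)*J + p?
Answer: 5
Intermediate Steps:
F(p, J) = p + J*p*(p - 16*J) (F(p, J) = ((p - 16*J)*p)*J + p = (p*(p - 16*J))*J + p = J*p*(p - 16*J) + p = p + J*p*(p - 16*J))
(104 + F(-2, -1)) - 125 = (104 - 2*(1 - 16*(-1)**2 - 1*(-2))) - 125 = (104 - 2*(1 - 16*1 + 2)) - 125 = (104 - 2*(1 - 16 + 2)) - 125 = (104 - 2*(-13)) - 125 = (104 + 26) - 125 = 130 - 125 = 5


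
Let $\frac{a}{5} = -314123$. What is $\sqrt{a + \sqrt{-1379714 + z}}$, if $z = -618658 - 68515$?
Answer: $\sqrt{-1570615 + i \sqrt{2066887}} \approx 0.574 + 1253.2 i$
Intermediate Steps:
$a = -1570615$ ($a = 5 \left(-314123\right) = -1570615$)
$z = -687173$ ($z = -618658 - 68515 = -687173$)
$\sqrt{a + \sqrt{-1379714 + z}} = \sqrt{-1570615 + \sqrt{-1379714 - 687173}} = \sqrt{-1570615 + \sqrt{-2066887}} = \sqrt{-1570615 + i \sqrt{2066887}}$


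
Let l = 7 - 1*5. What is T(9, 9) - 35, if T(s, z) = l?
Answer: -33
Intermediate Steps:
l = 2 (l = 7 - 5 = 2)
T(s, z) = 2
T(9, 9) - 35 = 2 - 35 = -33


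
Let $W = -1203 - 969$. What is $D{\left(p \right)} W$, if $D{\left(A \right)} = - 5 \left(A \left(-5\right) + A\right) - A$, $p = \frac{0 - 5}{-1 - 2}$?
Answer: $-68780$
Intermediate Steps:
$W = -2172$
$p = \frac{5}{3}$ ($p = - \frac{5}{-3} = \left(-5\right) \left(- \frac{1}{3}\right) = \frac{5}{3} \approx 1.6667$)
$D{\left(A \right)} = 19 A$ ($D{\left(A \right)} = - 5 \left(- 5 A + A\right) - A = - 5 \left(- 4 A\right) - A = 20 A - A = 19 A$)
$D{\left(p \right)} W = 19 \cdot \frac{5}{3} \left(-2172\right) = \frac{95}{3} \left(-2172\right) = -68780$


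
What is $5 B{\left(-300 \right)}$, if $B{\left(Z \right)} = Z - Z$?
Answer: $0$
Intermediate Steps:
$B{\left(Z \right)} = 0$
$5 B{\left(-300 \right)} = 5 \cdot 0 = 0$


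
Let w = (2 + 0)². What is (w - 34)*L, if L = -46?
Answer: 1380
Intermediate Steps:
w = 4 (w = 2² = 4)
(w - 34)*L = (4 - 34)*(-46) = -30*(-46) = 1380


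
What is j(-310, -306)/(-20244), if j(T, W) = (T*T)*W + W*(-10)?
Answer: 2450295/1687 ≈ 1452.5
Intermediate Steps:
j(T, W) = -10*W + W*T² (j(T, W) = T²*W - 10*W = W*T² - 10*W = -10*W + W*T²)
j(-310, -306)/(-20244) = -306*(-10 + (-310)²)/(-20244) = -306*(-10 + 96100)*(-1/20244) = -306*96090*(-1/20244) = -29403540*(-1/20244) = 2450295/1687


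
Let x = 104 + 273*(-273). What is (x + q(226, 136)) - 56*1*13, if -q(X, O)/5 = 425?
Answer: -77278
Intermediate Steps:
q(X, O) = -2125 (q(X, O) = -5*425 = -2125)
x = -74425 (x = 104 - 74529 = -74425)
(x + q(226, 136)) - 56*1*13 = (-74425 - 2125) - 56*1*13 = -76550 - 56*13 = -76550 - 728 = -77278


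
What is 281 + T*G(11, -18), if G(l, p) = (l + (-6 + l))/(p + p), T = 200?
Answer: 1729/9 ≈ 192.11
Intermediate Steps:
G(l, p) = (-6 + 2*l)/(2*p) (G(l, p) = (-6 + 2*l)/((2*p)) = (-6 + 2*l)*(1/(2*p)) = (-6 + 2*l)/(2*p))
281 + T*G(11, -18) = 281 + 200*((-3 + 11)/(-18)) = 281 + 200*(-1/18*8) = 281 + 200*(-4/9) = 281 - 800/9 = 1729/9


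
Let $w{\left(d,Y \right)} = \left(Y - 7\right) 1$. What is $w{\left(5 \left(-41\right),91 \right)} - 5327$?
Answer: $-5243$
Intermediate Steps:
$w{\left(d,Y \right)} = -7 + Y$ ($w{\left(d,Y \right)} = \left(-7 + Y\right) 1 = -7 + Y$)
$w{\left(5 \left(-41\right),91 \right)} - 5327 = \left(-7 + 91\right) - 5327 = 84 - 5327 = -5243$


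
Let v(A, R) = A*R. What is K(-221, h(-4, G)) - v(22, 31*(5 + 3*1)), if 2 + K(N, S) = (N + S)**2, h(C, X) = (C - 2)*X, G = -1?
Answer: 40767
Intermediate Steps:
h(C, X) = X*(-2 + C) (h(C, X) = (-2 + C)*X = X*(-2 + C))
K(N, S) = -2 + (N + S)**2
K(-221, h(-4, G)) - v(22, 31*(5 + 3*1)) = (-2 + (-221 - (-2 - 4))**2) - 22*31*(5 + 3*1) = (-2 + (-221 - 1*(-6))**2) - 22*31*(5 + 3) = (-2 + (-221 + 6)**2) - 22*31*8 = (-2 + (-215)**2) - 22*248 = (-2 + 46225) - 1*5456 = 46223 - 5456 = 40767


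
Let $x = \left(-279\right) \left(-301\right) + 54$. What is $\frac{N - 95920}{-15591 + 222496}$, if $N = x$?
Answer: $- \frac{11887}{206905} \approx -0.057451$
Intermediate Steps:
$x = 84033$ ($x = 83979 + 54 = 84033$)
$N = 84033$
$\frac{N - 95920}{-15591 + 222496} = \frac{84033 - 95920}{-15591 + 222496} = \frac{84033 - 95920}{206905} = \left(84033 - 95920\right) \frac{1}{206905} = \left(-11887\right) \frac{1}{206905} = - \frac{11887}{206905}$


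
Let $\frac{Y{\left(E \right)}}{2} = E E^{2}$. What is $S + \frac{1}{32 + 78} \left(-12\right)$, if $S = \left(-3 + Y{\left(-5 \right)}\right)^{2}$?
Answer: $\frac{3520489}{55} \approx 64009.0$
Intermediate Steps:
$Y{\left(E \right)} = 2 E^{3}$ ($Y{\left(E \right)} = 2 E E^{2} = 2 E^{3}$)
$S = 64009$ ($S = \left(-3 + 2 \left(-5\right)^{3}\right)^{2} = \left(-3 + 2 \left(-125\right)\right)^{2} = \left(-3 - 250\right)^{2} = \left(-253\right)^{2} = 64009$)
$S + \frac{1}{32 + 78} \left(-12\right) = 64009 + \frac{1}{32 + 78} \left(-12\right) = 64009 + \frac{1}{110} \left(-12\right) = 64009 - \frac{6}{55} = \frac{3520489}{55}$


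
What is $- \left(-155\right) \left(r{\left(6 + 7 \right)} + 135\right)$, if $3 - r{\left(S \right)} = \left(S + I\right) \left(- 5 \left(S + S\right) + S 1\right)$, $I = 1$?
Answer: $275280$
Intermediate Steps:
$r{\left(S \right)} = 3 + 9 S \left(1 + S\right)$ ($r{\left(S \right)} = 3 - \left(S + 1\right) \left(- 5 \left(S + S\right) + S 1\right) = 3 - \left(1 + S\right) \left(- 5 \cdot 2 S + S\right) = 3 - \left(1 + S\right) \left(- 10 S + S\right) = 3 - \left(1 + S\right) \left(- 9 S\right) = 3 - - 9 S \left(1 + S\right) = 3 + 9 S \left(1 + S\right)$)
$- \left(-155\right) \left(r{\left(6 + 7 \right)} + 135\right) = - \left(-155\right) \left(\left(3 + 9 \left(6 + 7\right) + 9 \left(6 + 7\right)^{2}\right) + 135\right) = - \left(-155\right) \left(\left(3 + 9 \cdot 13 + 9 \cdot 13^{2}\right) + 135\right) = - \left(-155\right) \left(\left(3 + 117 + 9 \cdot 169\right) + 135\right) = - \left(-155\right) \left(\left(3 + 117 + 1521\right) + 135\right) = - \left(-155\right) \left(1641 + 135\right) = - \left(-155\right) 1776 = \left(-1\right) \left(-275280\right) = 275280$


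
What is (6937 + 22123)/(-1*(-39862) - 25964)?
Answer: 14530/6949 ≈ 2.0910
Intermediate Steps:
(6937 + 22123)/(-1*(-39862) - 25964) = 29060/(39862 - 25964) = 29060/13898 = 29060*(1/13898) = 14530/6949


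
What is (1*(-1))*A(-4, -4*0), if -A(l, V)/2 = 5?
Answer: 10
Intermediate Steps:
A(l, V) = -10 (A(l, V) = -2*5 = -10)
(1*(-1))*A(-4, -4*0) = (1*(-1))*(-10) = -1*(-10) = 10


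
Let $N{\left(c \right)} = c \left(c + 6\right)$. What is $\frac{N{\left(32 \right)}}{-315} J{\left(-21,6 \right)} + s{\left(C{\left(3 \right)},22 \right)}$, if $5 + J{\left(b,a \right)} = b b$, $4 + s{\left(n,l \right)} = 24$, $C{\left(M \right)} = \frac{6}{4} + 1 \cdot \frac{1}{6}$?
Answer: $- \frac{523876}{315} \approx -1663.1$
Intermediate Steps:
$C{\left(M \right)} = \frac{5}{3}$ ($C{\left(M \right)} = 6 \cdot \frac{1}{4} + 1 \cdot \frac{1}{6} = \frac{3}{2} + \frac{1}{6} = \frac{5}{3}$)
$s{\left(n,l \right)} = 20$ ($s{\left(n,l \right)} = -4 + 24 = 20$)
$J{\left(b,a \right)} = -5 + b^{2}$ ($J{\left(b,a \right)} = -5 + b b = -5 + b^{2}$)
$N{\left(c \right)} = c \left(6 + c\right)$
$\frac{N{\left(32 \right)}}{-315} J{\left(-21,6 \right)} + s{\left(C{\left(3 \right)},22 \right)} = \frac{32 \left(6 + 32\right)}{-315} \left(-5 + \left(-21\right)^{2}\right) + 20 = 32 \cdot 38 \left(- \frac{1}{315}\right) \left(-5 + 441\right) + 20 = 1216 \left(- \frac{1}{315}\right) 436 + 20 = \left(- \frac{1216}{315}\right) 436 + 20 = - \frac{530176}{315} + 20 = - \frac{523876}{315}$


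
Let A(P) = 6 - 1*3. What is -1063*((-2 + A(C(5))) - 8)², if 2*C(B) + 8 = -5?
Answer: -52087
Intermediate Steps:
C(B) = -13/2 (C(B) = -4 + (½)*(-5) = -4 - 5/2 = -13/2)
A(P) = 3 (A(P) = 6 - 3 = 3)
-1063*((-2 + A(C(5))) - 8)² = -1063*((-2 + 3) - 8)² = -1063*(1 - 8)² = -1063*(-7)² = -1063*49 = -52087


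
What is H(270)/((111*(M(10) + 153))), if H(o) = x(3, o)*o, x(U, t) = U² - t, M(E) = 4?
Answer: -23490/5809 ≈ -4.0437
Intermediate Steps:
H(o) = o*(9 - o) (H(o) = (3² - o)*o = (9 - o)*o = o*(9 - o))
H(270)/((111*(M(10) + 153))) = (270*(9 - 1*270))/((111*(4 + 153))) = (270*(9 - 270))/((111*157)) = (270*(-261))/17427 = -70470*1/17427 = -23490/5809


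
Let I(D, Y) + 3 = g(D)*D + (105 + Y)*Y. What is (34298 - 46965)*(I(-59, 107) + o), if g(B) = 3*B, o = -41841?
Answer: 110418239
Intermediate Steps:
I(D, Y) = -3 + 3*D**2 + Y*(105 + Y) (I(D, Y) = -3 + ((3*D)*D + (105 + Y)*Y) = -3 + (3*D**2 + Y*(105 + Y)) = -3 + 3*D**2 + Y*(105 + Y))
(34298 - 46965)*(I(-59, 107) + o) = (34298 - 46965)*((-3 + 107**2 + 3*(-59)**2 + 105*107) - 41841) = -12667*((-3 + 11449 + 3*3481 + 11235) - 41841) = -12667*((-3 + 11449 + 10443 + 11235) - 41841) = -12667*(33124 - 41841) = -12667*(-8717) = 110418239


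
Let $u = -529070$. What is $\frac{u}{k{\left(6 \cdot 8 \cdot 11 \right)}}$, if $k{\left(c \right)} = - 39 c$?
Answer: $\frac{264535}{10296} \approx 25.693$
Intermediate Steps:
$\frac{u}{k{\left(6 \cdot 8 \cdot 11 \right)}} = - \frac{529070}{\left(-39\right) 6 \cdot 8 \cdot 11} = - \frac{529070}{\left(-39\right) 48 \cdot 11} = - \frac{529070}{\left(-39\right) 528} = - \frac{529070}{-20592} = \left(-529070\right) \left(- \frac{1}{20592}\right) = \frac{264535}{10296}$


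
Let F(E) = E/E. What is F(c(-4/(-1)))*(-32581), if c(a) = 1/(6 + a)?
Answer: -32581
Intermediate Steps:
F(E) = 1
F(c(-4/(-1)))*(-32581) = 1*(-32581) = -32581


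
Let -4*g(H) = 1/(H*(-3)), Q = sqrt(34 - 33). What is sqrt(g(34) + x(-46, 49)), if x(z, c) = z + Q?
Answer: I*sqrt(1872618)/204 ≈ 6.708*I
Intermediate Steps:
Q = 1 (Q = sqrt(1) = 1)
x(z, c) = 1 + z (x(z, c) = z + 1 = 1 + z)
g(H) = 1/(12*H) (g(H) = -(-1/(3*H))/4 = -(-1)/(12*H) = 1/(12*H))
sqrt(g(34) + x(-46, 49)) = sqrt((1/12)/34 + (1 - 46)) = sqrt((1/12)*(1/34) - 45) = sqrt(1/408 - 45) = sqrt(-18359/408) = I*sqrt(1872618)/204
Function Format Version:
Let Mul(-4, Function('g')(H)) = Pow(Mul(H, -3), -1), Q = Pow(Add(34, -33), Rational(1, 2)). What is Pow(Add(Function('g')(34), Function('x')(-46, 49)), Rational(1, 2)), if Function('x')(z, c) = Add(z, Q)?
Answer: Mul(Rational(1, 204), I, Pow(1872618, Rational(1, 2))) ≈ Mul(6.7080, I)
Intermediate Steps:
Q = 1 (Q = Pow(1, Rational(1, 2)) = 1)
Function('x')(z, c) = Add(1, z) (Function('x')(z, c) = Add(z, 1) = Add(1, z))
Function('g')(H) = Mul(Rational(1, 12), Pow(H, -1)) (Function('g')(H) = Mul(Rational(-1, 4), Pow(Mul(H, -3), -1)) = Mul(Rational(-1, 4), Pow(Mul(-3, H), -1)) = Mul(Rational(-1, 4), Mul(Rational(-1, 3), Pow(H, -1))) = Mul(Rational(1, 12), Pow(H, -1)))
Pow(Add(Function('g')(34), Function('x')(-46, 49)), Rational(1, 2)) = Pow(Add(Mul(Rational(1, 12), Pow(34, -1)), Add(1, -46)), Rational(1, 2)) = Pow(Add(Mul(Rational(1, 12), Rational(1, 34)), -45), Rational(1, 2)) = Pow(Add(Rational(1, 408), -45), Rational(1, 2)) = Pow(Rational(-18359, 408), Rational(1, 2)) = Mul(Rational(1, 204), I, Pow(1872618, Rational(1, 2)))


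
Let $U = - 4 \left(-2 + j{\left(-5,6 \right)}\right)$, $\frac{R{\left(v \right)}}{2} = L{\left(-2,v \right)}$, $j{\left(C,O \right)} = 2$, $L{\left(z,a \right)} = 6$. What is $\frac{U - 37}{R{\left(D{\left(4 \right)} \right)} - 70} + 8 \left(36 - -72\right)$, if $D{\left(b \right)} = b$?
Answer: $\frac{50149}{58} \approx 864.64$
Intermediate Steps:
$R{\left(v \right)} = 12$ ($R{\left(v \right)} = 2 \cdot 6 = 12$)
$U = 0$ ($U = - 4 \left(-2 + 2\right) = \left(-4\right) 0 = 0$)
$\frac{U - 37}{R{\left(D{\left(4 \right)} \right)} - 70} + 8 \left(36 - -72\right) = \frac{0 - 37}{12 - 70} + 8 \left(36 - -72\right) = - \frac{37}{-58} + 8 \left(36 + 72\right) = \left(-37\right) \left(- \frac{1}{58}\right) + 8 \cdot 108 = \frac{37}{58} + 864 = \frac{50149}{58}$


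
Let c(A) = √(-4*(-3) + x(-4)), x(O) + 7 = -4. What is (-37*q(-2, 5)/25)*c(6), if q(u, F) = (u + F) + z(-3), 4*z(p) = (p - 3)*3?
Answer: 111/50 ≈ 2.2200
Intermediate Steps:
x(O) = -11 (x(O) = -7 - 4 = -11)
c(A) = 1 (c(A) = √(-4*(-3) - 11) = √(12 - 11) = √1 = 1)
z(p) = -9/4 + 3*p/4 (z(p) = ((p - 3)*3)/4 = ((-3 + p)*3)/4 = (-9 + 3*p)/4 = -9/4 + 3*p/4)
q(u, F) = -9/2 + F + u (q(u, F) = (u + F) + (-9/4 + (¾)*(-3)) = (F + u) + (-9/4 - 9/4) = (F + u) - 9/2 = -9/2 + F + u)
(-37*q(-2, 5)/25)*c(6) = -37*(-9/2 + 5 - 2)/25*1 = -(-111)/(2*25)*1 = -37*(-3/50)*1 = (111/50)*1 = 111/50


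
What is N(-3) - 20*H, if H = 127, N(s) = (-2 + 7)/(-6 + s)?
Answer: -22865/9 ≈ -2540.6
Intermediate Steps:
N(s) = 5/(-6 + s)
N(-3) - 20*H = 5/(-6 - 3) - 20*127 = 5/(-9) - 2540 = 5*(-⅑) - 2540 = -5/9 - 2540 = -22865/9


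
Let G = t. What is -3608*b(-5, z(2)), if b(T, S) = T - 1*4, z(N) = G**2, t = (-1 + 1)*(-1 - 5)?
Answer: 32472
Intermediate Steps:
t = 0 (t = 0*(-6) = 0)
G = 0
z(N) = 0 (z(N) = 0**2 = 0)
b(T, S) = -4 + T (b(T, S) = T - 4 = -4 + T)
-3608*b(-5, z(2)) = -3608*(-4 - 5) = -3608*(-9) = 32472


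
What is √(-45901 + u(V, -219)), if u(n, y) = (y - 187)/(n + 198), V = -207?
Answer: I*√412703/3 ≈ 214.14*I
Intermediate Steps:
u(n, y) = (-187 + y)/(198 + n)
√(-45901 + u(V, -219)) = √(-45901 + (-187 - 219)/(198 - 207)) = √(-45901 - 406/(-9)) = √(-45901 - ⅑*(-406)) = √(-45901 + 406/9) = √(-412703/9) = I*√412703/3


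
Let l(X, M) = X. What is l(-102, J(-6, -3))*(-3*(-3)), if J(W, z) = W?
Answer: -918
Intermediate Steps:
l(-102, J(-6, -3))*(-3*(-3)) = -(-306)*(-3) = -102*9 = -918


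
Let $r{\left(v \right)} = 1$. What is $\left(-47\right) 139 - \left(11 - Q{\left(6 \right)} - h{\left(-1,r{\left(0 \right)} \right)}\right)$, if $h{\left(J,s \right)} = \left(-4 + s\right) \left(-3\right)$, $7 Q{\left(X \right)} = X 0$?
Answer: $-6535$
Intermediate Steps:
$Q{\left(X \right)} = 0$ ($Q{\left(X \right)} = \frac{X 0}{7} = \frac{1}{7} \cdot 0 = 0$)
$h{\left(J,s \right)} = 12 - 3 s$
$\left(-47\right) 139 - \left(11 - Q{\left(6 \right)} - h{\left(-1,r{\left(0 \right)} \right)}\right) = \left(-47\right) 139 + \left(\left(\left(0 + \left(12 - 3\right)\right) + 17\right) - 28\right) = -6533 + \left(\left(\left(0 + \left(12 - 3\right)\right) + 17\right) - 28\right) = -6533 + \left(\left(\left(0 + 9\right) + 17\right) - 28\right) = -6533 + \left(\left(9 + 17\right) - 28\right) = -6533 + \left(26 - 28\right) = -6533 - 2 = -6535$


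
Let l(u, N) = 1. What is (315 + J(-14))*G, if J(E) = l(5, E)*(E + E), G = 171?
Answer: 49077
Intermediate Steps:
J(E) = 2*E (J(E) = 1*(E + E) = 1*(2*E) = 2*E)
(315 + J(-14))*G = (315 + 2*(-14))*171 = (315 - 28)*171 = 287*171 = 49077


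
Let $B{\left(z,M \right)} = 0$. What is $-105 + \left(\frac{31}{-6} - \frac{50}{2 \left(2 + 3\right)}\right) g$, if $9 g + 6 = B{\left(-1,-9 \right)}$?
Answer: $- \frac{884}{9} \approx -98.222$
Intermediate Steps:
$g = - \frac{2}{3}$ ($g = - \frac{2}{3} + \frac{1}{9} \cdot 0 = - \frac{2}{3} + 0 = - \frac{2}{3} \approx -0.66667$)
$-105 + \left(\frac{31}{-6} - \frac{50}{2 \left(2 + 3\right)}\right) g = -105 + \left(\frac{31}{-6} - \frac{50}{2 \left(2 + 3\right)}\right) \left(- \frac{2}{3}\right) = -105 + \left(31 \left(- \frac{1}{6}\right) - \frac{50}{2 \cdot 5}\right) \left(- \frac{2}{3}\right) = -105 + \left(- \frac{31}{6} - \frac{50}{10}\right) \left(- \frac{2}{3}\right) = -105 + \left(- \frac{31}{6} - 5\right) \left(- \frac{2}{3}\right) = -105 - - \frac{61}{9} = -105 + \frac{61}{9} = - \frac{884}{9}$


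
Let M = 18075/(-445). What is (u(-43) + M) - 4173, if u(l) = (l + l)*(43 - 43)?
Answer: -375012/89 ≈ -4213.6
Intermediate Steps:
M = -3615/89 (M = 18075*(-1/445) = -3615/89 ≈ -40.618)
u(l) = 0 (u(l) = (2*l)*0 = 0)
(u(-43) + M) - 4173 = (0 - 3615/89) - 4173 = -3615/89 - 4173 = -375012/89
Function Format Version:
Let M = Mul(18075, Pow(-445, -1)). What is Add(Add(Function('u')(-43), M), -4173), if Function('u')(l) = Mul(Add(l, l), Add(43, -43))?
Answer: Rational(-375012, 89) ≈ -4213.6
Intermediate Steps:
M = Rational(-3615, 89) (M = Mul(18075, Rational(-1, 445)) = Rational(-3615, 89) ≈ -40.618)
Function('u')(l) = 0 (Function('u')(l) = Mul(Mul(2, l), 0) = 0)
Add(Add(Function('u')(-43), M), -4173) = Add(Add(0, Rational(-3615, 89)), -4173) = Add(Rational(-3615, 89), -4173) = Rational(-375012, 89)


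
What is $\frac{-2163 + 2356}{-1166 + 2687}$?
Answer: $\frac{193}{1521} \approx 0.12689$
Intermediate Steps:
$\frac{-2163 + 2356}{-1166 + 2687} = \frac{193}{1521}$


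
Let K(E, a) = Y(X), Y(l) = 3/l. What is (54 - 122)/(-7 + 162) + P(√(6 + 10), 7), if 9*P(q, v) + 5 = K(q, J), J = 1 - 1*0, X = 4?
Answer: -5083/5580 ≈ -0.91093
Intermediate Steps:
J = 1 (J = 1 + 0 = 1)
K(E, a) = ¾ (K(E, a) = 3/4 = 3*(¼) = ¾)
P(q, v) = -17/36 (P(q, v) = -5/9 + (⅑)*(¾) = -5/9 + 1/12 = -17/36)
(54 - 122)/(-7 + 162) + P(√(6 + 10), 7) = (54 - 122)/(-7 + 162) - 17/36 = -68/155 - 17/36 = -5083/5580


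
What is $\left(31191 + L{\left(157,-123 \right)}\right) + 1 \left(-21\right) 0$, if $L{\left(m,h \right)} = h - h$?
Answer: $31191$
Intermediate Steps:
$L{\left(m,h \right)} = 0$
$\left(31191 + L{\left(157,-123 \right)}\right) + 1 \left(-21\right) 0 = \left(31191 + 0\right) + 1 \left(-21\right) 0 = 31191 - 0 = 31191 + 0 = 31191$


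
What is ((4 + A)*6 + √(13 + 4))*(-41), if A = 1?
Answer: -1230 - 41*√17 ≈ -1399.0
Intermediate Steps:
((4 + A)*6 + √(13 + 4))*(-41) = ((4 + 1)*6 + √(13 + 4))*(-41) = (5*6 + √17)*(-41) = (30 + √17)*(-41) = -1230 - 41*√17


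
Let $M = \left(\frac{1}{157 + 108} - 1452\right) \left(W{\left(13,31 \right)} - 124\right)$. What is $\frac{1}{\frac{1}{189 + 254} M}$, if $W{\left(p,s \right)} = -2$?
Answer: $\frac{117395}{48482154} \approx 0.0024214$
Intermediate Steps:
$M = \frac{48482154}{265}$ ($M = \left(\frac{1}{157 + 108} - 1452\right) \left(-2 - 124\right) = \left(\frac{1}{265} - 1452\right) \left(-126\right) = \left(- \frac{384779}{265}\right) \left(-126\right) = \frac{48482154}{265} \approx 1.8295 \cdot 10^{5}$)
$\frac{1}{\frac{1}{189 + 254} M} = \frac{1}{\frac{1}{189 + 254} \cdot \frac{48482154}{265}} = \frac{1}{\frac{1}{443} \cdot \frac{48482154}{265}} = \frac{1}{\frac{48482154}{117395}} = \frac{117395}{48482154}$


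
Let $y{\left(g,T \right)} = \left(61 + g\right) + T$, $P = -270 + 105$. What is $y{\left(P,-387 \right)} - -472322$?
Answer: $471831$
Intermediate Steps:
$P = -165$
$y{\left(g,T \right)} = 61 + T + g$
$y{\left(P,-387 \right)} - -472322 = \left(61 - 387 - 165\right) - -472322 = -491 + 472322 = 471831$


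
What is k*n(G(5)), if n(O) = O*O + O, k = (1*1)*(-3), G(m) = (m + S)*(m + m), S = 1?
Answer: -10980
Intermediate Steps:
G(m) = 2*m*(1 + m) (G(m) = (m + 1)*(m + m) = (1 + m)*(2*m) = 2*m*(1 + m))
k = -3 (k = 1*(-3) = -3)
n(O) = O + O² (n(O) = O² + O = O + O²)
k*n(G(5)) = -3*2*5*(1 + 5)*(1 + 2*5*(1 + 5)) = -3*2*5*6*(1 + 2*5*6) = -180*(1 + 60) = -180*61 = -3*3660 = -10980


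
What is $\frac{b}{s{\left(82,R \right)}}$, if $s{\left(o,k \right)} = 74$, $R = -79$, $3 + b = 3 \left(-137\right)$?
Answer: $- \frac{207}{37} \approx -5.5946$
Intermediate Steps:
$b = -414$ ($b = -3 + 3 \left(-137\right) = -3 - 411 = -414$)
$\frac{b}{s{\left(82,R \right)}} = - \frac{414}{74} = \left(-414\right) \frac{1}{74} = - \frac{207}{37}$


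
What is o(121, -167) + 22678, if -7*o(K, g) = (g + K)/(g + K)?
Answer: 158745/7 ≈ 22678.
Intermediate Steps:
o(K, g) = -⅐ (o(K, g) = -(g + K)/(7*(g + K)) = -(K + g)/(7*(K + g)) = -⅐*1 = -⅐)
o(121, -167) + 22678 = -⅐ + 22678 = 158745/7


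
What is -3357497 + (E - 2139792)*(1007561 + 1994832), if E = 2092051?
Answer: -143340601710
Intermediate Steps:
-3357497 + (E - 2139792)*(1007561 + 1994832) = -3357497 + (2092051 - 2139792)*(1007561 + 1994832) = -3357497 - 47741*3002393 = -3357497 - 143337244213 = -143340601710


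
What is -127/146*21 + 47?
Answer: 4195/146 ≈ 28.733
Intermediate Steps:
-127/146*21 + 47 = -2667/146 + 47 = 4195/146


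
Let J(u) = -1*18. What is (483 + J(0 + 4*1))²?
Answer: 216225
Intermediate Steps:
J(u) = -18
(483 + J(0 + 4*1))² = (483 - 18)² = 465² = 216225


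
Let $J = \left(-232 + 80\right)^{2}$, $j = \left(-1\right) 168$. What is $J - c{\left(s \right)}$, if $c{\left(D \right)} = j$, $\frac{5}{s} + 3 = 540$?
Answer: $23272$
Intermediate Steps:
$s = \frac{5}{537}$ ($s = \frac{5}{-3 + 540} = \frac{5}{537} \approx 0.009311$)
$j = -168$
$c{\left(D \right)} = -168$
$J = 23104$ ($J = \left(-152\right)^{2} = 23104$)
$J - c{\left(s \right)} = 23104 - -168 = 23104 + 168 = 23272$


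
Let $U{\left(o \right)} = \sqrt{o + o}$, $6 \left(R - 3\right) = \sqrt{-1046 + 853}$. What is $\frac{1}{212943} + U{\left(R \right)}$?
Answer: $\frac{1}{212943} + \frac{\sqrt{54 + 3 i \sqrt{193}}}{3} \approx 2.6057 + 0.8886 i$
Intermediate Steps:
$R = 3 + \frac{i \sqrt{193}}{6}$ ($R = 3 + \frac{\sqrt{-1046 + 853}}{6} = 3 + \frac{\sqrt{-193}}{6} = 3 + \frac{i \sqrt{193}}{6} \approx 3.0 + 2.3154 i$)
$U{\left(o \right)} = \sqrt{2} \sqrt{o}$ ($U{\left(o \right)} = \sqrt{2 o} = \sqrt{2} \sqrt{o}$)
$\frac{1}{212943} + U{\left(R \right)} = \frac{1}{212943} + \sqrt{2} \sqrt{3 + \frac{i \sqrt{193}}{6}}$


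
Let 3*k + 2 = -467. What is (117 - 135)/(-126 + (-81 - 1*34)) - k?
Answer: 113083/723 ≈ 156.41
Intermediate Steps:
k = -469/3 (k = -⅔ + (⅓)*(-467) = -⅔ - 467/3 = -469/3 ≈ -156.33)
(117 - 135)/(-126 + (-81 - 1*34)) - k = (117 - 135)/(-126 + (-81 - 1*34)) - 1*(-469/3) = -18/(-126 + (-81 - 34)) + 469/3 = -18/(-126 - 115) + 469/3 = -18/(-241) + 469/3 = -18*(-1/241) + 469/3 = 18/241 + 469/3 = 113083/723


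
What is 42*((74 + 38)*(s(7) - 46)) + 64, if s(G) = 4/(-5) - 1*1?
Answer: -1123936/5 ≈ -2.2479e+5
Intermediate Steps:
s(G) = -9/5 (s(G) = 4*(-1/5) - 1 = -4/5 - 1 = -9/5)
42*((74 + 38)*(s(7) - 46)) + 64 = 42*((74 + 38)*(-9/5 - 46)) + 64 = 42*(112*(-239/5)) + 64 = 42*(-26768/5) + 64 = -1124256/5 + 64 = -1123936/5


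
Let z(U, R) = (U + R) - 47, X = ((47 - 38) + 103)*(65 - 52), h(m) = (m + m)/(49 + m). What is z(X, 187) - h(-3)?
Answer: 36711/23 ≈ 1596.1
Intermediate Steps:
h(m) = 2*m/(49 + m) (h(m) = (2*m)/(49 + m) = 2*m/(49 + m))
X = 1456 (X = (9 + 103)*13 = 112*13 = 1456)
z(U, R) = -47 + R + U (z(U, R) = (R + U) - 47 = -47 + R + U)
z(X, 187) - h(-3) = (-47 + 187 + 1456) - 2*(-3)/(49 - 3) = 1596 - 2*(-3)/46 = 1596 - 1*(-3/23) = 1596 + 3/23 = 36711/23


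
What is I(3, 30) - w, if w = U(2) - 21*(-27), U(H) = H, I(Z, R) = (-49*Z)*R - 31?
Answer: -5010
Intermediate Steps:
I(Z, R) = -31 - 49*R*Z (I(Z, R) = -49*R*Z - 31 = -31 - 49*R*Z)
w = 569 (w = 2 - 21*(-27) = 2 + 567 = 569)
I(3, 30) - w = (-31 - 49*30*3) - 1*569 = (-31 - 4410) - 569 = -4441 - 569 = -5010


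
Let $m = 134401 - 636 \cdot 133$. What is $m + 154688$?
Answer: $204501$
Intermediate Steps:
$m = 49813$ ($m = 134401 - 84588 = 49813$)
$m + 154688 = 49813 + 154688 = 204501$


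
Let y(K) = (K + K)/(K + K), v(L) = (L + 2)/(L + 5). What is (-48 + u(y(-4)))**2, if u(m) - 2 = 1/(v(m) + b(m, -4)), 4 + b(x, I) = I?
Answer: 478864/225 ≈ 2128.3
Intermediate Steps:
b(x, I) = -4 + I
v(L) = (2 + L)/(5 + L)
y(K) = 1 (y(K) = (2*K)/((2*K)) = (2*K)*(1/(2*K)) = 1)
u(m) = 2 + 1/(-8 + (2 + m)/(5 + m)) (u(m) = 2 + 1/((2 + m)/(5 + m) + (-4 - 4)) = 2 + 1/((2 + m)/(5 + m) - 8) = 2 + 1/(-8 + (2 + m)/(5 + m)))
(-48 + u(y(-4)))**2 = (-48 + (71 + 13*1)/(38 + 7*1))**2 = (-48 + (71 + 13)/(38 + 7))**2 = (-48 + 84/45)**2 = (-48 + (1/45)*84)**2 = (-48 + 28/15)**2 = (-692/15)**2 = 478864/225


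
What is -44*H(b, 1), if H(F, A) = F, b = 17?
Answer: -748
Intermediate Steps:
-44*H(b, 1) = -44*17 = -748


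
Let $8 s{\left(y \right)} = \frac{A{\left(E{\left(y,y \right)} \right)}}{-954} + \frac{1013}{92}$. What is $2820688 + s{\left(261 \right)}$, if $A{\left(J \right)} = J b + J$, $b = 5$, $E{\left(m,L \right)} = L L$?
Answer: $\frac{110027362149}{39008} \approx 2.8206 \cdot 10^{6}$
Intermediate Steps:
$E{\left(m,L \right)} = L^{2}$
$A{\left(J \right)} = 6 J$ ($A{\left(J \right)} = J 5 + J = 5 J + J = 6 J$)
$s{\left(y \right)} = \frac{1013}{736} - \frac{y^{2}}{1272}$ ($s{\left(y \right)} = \frac{\frac{6 y^{2}}{-954} + \frac{1013}{92}}{8} = \frac{6 y^{2} \left(- \frac{1}{954}\right) + 1013 \cdot \frac{1}{92}}{8} = \frac{- \frac{y^{2}}{159} + \frac{1013}{92}}{8} = \frac{\frac{1013}{92} - \frac{y^{2}}{159}}{8} = \frac{1013}{736} - \frac{y^{2}}{1272}$)
$2820688 + s{\left(261 \right)} = 2820688 + \left(\frac{1013}{736} - \frac{261^{2}}{1272}\right) = 2820688 + \left(\frac{1013}{736} - \frac{22707}{424}\right) = 2820688 - \frac{2035355}{39008} = \frac{110027362149}{39008}$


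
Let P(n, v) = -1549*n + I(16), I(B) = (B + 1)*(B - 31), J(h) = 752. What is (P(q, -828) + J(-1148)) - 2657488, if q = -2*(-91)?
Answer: -2938909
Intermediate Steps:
q = 182
I(B) = (1 + B)*(-31 + B)
P(n, v) = -255 - 1549*n (P(n, v) = -1549*n + (-31 + 16**2 - 30*16) = -1549*n + (-31 + 256 - 480) = -1549*n - 255 = -255 - 1549*n)
(P(q, -828) + J(-1148)) - 2657488 = ((-255 - 1549*182) + 752) - 2657488 = ((-255 - 281918) + 752) - 2657488 = (-282173 + 752) - 2657488 = -281421 - 2657488 = -2938909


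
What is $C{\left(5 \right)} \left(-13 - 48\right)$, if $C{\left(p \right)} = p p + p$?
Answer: $-1830$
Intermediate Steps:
$C{\left(p \right)} = p + p^{2}$ ($C{\left(p \right)} = p^{2} + p = p + p^{2}$)
$C{\left(5 \right)} \left(-13 - 48\right) = 5 \left(1 + 5\right) \left(-13 - 48\right) = 5 \cdot 6 \left(-61\right) = 30 \left(-61\right) = -1830$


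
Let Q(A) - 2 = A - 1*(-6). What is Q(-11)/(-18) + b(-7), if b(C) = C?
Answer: -41/6 ≈ -6.8333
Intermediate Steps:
Q(A) = 8 + A (Q(A) = 2 + (A - 1*(-6)) = 2 + (A + 6) = 2 + (6 + A) = 8 + A)
Q(-11)/(-18) + b(-7) = (8 - 11)/(-18) - 7 = -3*(-1/18) - 7 = 1/6 - 7 = -41/6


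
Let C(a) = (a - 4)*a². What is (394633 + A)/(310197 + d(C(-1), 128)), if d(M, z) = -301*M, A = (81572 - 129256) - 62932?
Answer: 284017/311702 ≈ 0.91118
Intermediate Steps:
A = -110616 (A = -47684 - 62932 = -110616)
C(a) = a²*(-4 + a) (C(a) = (-4 + a)*a² = a²*(-4 + a))
(394633 + A)/(310197 + d(C(-1), 128)) = (394633 - 110616)/(310197 - 301*(-1)²*(-4 - 1)) = 284017/(310197 - 301*(-5)) = 284017/(310197 + 1505) = 284017/311702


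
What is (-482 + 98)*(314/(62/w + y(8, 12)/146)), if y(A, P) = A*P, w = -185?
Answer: -814189440/2177 ≈ -3.7400e+5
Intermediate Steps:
(-482 + 98)*(314/(62/w + y(8, 12)/146)) = (-482 + 98)*(314/(62/(-185) + (8*12)/146)) = -120576/(62*(-1/185) + 96*(1/146)) = -120576/(-62/185 + 48/73) = -120576/4354/13505 = -120576*13505/4354 = -384*2120285/2177 = -814189440/2177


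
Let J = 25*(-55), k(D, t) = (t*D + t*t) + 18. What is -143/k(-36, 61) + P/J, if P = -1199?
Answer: 150312/192875 ≈ 0.77932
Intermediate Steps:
k(D, t) = 18 + t² + D*t (k(D, t) = (D*t + t²) + 18 = (t² + D*t) + 18 = 18 + t² + D*t)
J = -1375
-143/k(-36, 61) + P/J = -143/(18 + 61² - 36*61) - 1199/(-1375) = -143/(18 + 3721 - 2196) - 1199*(-1/1375) = -143/1543 + 109/125 = 150312/192875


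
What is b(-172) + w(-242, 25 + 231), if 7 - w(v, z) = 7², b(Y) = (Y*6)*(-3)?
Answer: 3054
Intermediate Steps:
b(Y) = -18*Y (b(Y) = (6*Y)*(-3) = -18*Y)
w(v, z) = -42 (w(v, z) = 7 - 1*7² = 7 - 1*49 = 7 - 49 = -42)
b(-172) + w(-242, 25 + 231) = -18*(-172) - 42 = 3096 - 42 = 3054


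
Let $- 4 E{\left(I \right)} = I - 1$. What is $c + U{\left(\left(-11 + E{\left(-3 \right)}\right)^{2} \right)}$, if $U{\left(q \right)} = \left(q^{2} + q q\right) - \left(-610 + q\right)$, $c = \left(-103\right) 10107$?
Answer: $-1020511$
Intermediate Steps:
$E{\left(I \right)} = \frac{1}{4} - \frac{I}{4}$ ($E{\left(I \right)} = - \frac{I - 1}{4} = - \frac{-1 + I}{4} = \frac{1}{4} - \frac{I}{4}$)
$c = -1041021$
$U{\left(q \right)} = 610 - q + 2 q^{2}$ ($U{\left(q \right)} = \left(q^{2} + q^{2}\right) - \left(-610 + q\right) = 2 q^{2} - \left(-610 + q\right) = 610 - q + 2 q^{2}$)
$c + U{\left(\left(-11 + E{\left(-3 \right)}\right)^{2} \right)} = -1041021 + \left(610 - \left(-11 + \left(\frac{1}{4} - - \frac{3}{4}\right)\right)^{2} + 2 \left(\left(-11 + \left(\frac{1}{4} - - \frac{3}{4}\right)\right)^{2}\right)^{2}\right) = -1041021 + \left(610 - \left(-11 + \left(\frac{1}{4} + \frac{3}{4}\right)\right)^{2} + 2 \left(\left(-11 + \left(\frac{1}{4} + \frac{3}{4}\right)\right)^{2}\right)^{2}\right) = -1041021 + \left(610 - \left(-11 + 1\right)^{2} + 2 \left(\left(-11 + 1\right)^{2}\right)^{2}\right) = -1041021 + \left(610 - \left(-10\right)^{2} + 2 \left(\left(-10\right)^{2}\right)^{2}\right) = -1041021 + \left(610 - 100 + 2 \cdot 100^{2}\right) = -1041021 + \left(610 - 100 + 2 \cdot 10000\right) = -1041021 + \left(610 - 100 + 20000\right) = -1041021 + 20510 = -1020511$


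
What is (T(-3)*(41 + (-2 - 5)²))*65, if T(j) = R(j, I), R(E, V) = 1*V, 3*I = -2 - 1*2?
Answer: -7800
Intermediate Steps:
I = -4/3 (I = (-2 - 1*2)/3 = (-2 - 2)/3 = (⅓)*(-4) = -4/3 ≈ -1.3333)
R(E, V) = V
T(j) = -4/3
(T(-3)*(41 + (-2 - 5)²))*65 = -4*(41 + (-2 - 5)²)/3*65 = -4*(41 + (-7)²)/3*65 = -4*(41 + 49)/3*65 = -4/3*90*65 = -120*65 = -7800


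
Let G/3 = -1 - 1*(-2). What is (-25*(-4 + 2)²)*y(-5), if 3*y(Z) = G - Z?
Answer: -800/3 ≈ -266.67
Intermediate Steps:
G = 3 (G = 3*(-1 - 1*(-2)) = 3*(-1 + 2) = 3*1 = 3)
y(Z) = 1 - Z/3 (y(Z) = (3 - Z)/3 = 1 - Z/3)
(-25*(-4 + 2)²)*y(-5) = (-25*(-4 + 2)²)*(1 - ⅓*(-5)) = (-25*(-2)²)*(1 + 5/3) = -25*4*(8/3) = -100*8/3 = -800/3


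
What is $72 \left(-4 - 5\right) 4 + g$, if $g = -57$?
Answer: $-2649$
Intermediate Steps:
$72 \left(-4 - 5\right) 4 + g = 72 \left(-4 - 5\right) 4 - 57 = 72 \left(\left(-9\right) 4\right) - 57 = 72 \left(-36\right) - 57 = -2592 - 57 = -2649$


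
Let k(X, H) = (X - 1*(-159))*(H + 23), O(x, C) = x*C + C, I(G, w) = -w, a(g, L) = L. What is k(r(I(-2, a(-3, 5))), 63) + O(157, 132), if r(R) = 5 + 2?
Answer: 35132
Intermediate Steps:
r(R) = 7
O(x, C) = C + C*x (O(x, C) = C*x + C = C + C*x)
k(X, H) = (23 + H)*(159 + X) (k(X, H) = (X + 159)*(23 + H) = (159 + X)*(23 + H) = (23 + H)*(159 + X))
k(r(I(-2, a(-3, 5))), 63) + O(157, 132) = (3657 + 23*7 + 159*63 + 63*7) + 132*(1 + 157) = (3657 + 161 + 10017 + 441) + 132*158 = 14276 + 20856 = 35132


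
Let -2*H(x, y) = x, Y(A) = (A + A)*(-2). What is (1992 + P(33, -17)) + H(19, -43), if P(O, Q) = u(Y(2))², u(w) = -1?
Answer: 3967/2 ≈ 1983.5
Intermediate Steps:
Y(A) = -4*A (Y(A) = (2*A)*(-2) = -4*A)
H(x, y) = -x/2
P(O, Q) = 1 (P(O, Q) = (-1)² = 1)
(1992 + P(33, -17)) + H(19, -43) = (1992 + 1) - ½*19 = 1993 - 19/2 = 3967/2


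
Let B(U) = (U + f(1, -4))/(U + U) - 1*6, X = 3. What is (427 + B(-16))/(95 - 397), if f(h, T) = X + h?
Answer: -3371/2416 ≈ -1.3953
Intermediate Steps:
f(h, T) = 3 + h
B(U) = -6 + (4 + U)/(2*U) (B(U) = (U + (3 + 1))/(U + U) - 1*6 = (U + 4)/((2*U)) - 6 = (4 + U)*(1/(2*U)) - 6 = (4 + U)/(2*U) - 6 = -6 + (4 + U)/(2*U))
(427 + B(-16))/(95 - 397) = (427 + (-11/2 + 2/(-16)))/(95 - 397) = (427 + (-11/2 + 2*(-1/16)))/(-302) = (427 + (-11/2 - 1/8))*(-1/302) = (427 - 45/8)*(-1/302) = (3371/8)*(-1/302) = -3371/2416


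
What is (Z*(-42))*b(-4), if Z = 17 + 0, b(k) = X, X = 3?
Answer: -2142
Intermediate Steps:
b(k) = 3
Z = 17
(Z*(-42))*b(-4) = (17*(-42))*3 = -714*3 = -2142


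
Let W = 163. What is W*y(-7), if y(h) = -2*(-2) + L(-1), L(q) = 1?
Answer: 815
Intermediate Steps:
y(h) = 5 (y(h) = -2*(-2) + 1 = 4 + 1 = 5)
W*y(-7) = 163*5 = 815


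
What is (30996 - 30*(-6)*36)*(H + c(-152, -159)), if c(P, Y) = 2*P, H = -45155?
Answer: -1703621484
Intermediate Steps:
(30996 - 30*(-6)*36)*(H + c(-152, -159)) = (30996 - 30*(-6)*36)*(-45155 + 2*(-152)) = (30996 + 180*36)*(-45155 - 304) = (30996 + 6480)*(-45459) = 37476*(-45459) = -1703621484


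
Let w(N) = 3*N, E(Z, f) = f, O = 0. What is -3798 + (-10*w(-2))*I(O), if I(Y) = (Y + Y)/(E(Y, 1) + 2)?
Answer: -3798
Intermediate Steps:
I(Y) = 2*Y/3 (I(Y) = (Y + Y)/(1 + 2) = (2*Y)/3 = (2*Y)*(1/3) = 2*Y/3)
-3798 + (-10*w(-2))*I(O) = -3798 + (-30*(-2))*((2/3)*0) = -3798 - 10*(-6)*0 = -3798 + 60*0 = -3798 + 0 = -3798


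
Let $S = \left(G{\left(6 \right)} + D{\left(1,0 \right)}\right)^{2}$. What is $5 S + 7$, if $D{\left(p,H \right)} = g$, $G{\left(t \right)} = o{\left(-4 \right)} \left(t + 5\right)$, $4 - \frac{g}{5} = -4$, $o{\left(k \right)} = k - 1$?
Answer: $1132$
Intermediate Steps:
$o{\left(k \right)} = -1 + k$
$g = 40$ ($g = 20 - -20 = 20 + 20 = 40$)
$G{\left(t \right)} = -25 - 5 t$ ($G{\left(t \right)} = \left(-1 - 4\right) \left(t + 5\right) = - 5 \left(5 + t\right) = -25 - 5 t$)
$D{\left(p,H \right)} = 40$
$S = 225$ ($S = \left(\left(-25 - 30\right) + 40\right)^{2} = \left(-55 + 40\right)^{2} = \left(-15\right)^{2} = 225$)
$5 S + 7 = 5 \cdot 225 + 7 = 1125 + 7 = 1132$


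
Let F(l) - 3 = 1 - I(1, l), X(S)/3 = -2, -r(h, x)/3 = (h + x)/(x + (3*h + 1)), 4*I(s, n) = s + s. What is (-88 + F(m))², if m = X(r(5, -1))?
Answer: 28561/4 ≈ 7140.3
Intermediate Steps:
I(s, n) = s/2 (I(s, n) = (s + s)/4 = (2*s)/4 = s/2)
r(h, x) = -3*(h + x)/(1 + x + 3*h) (r(h, x) = -3*(h + x)/(x + (3*h + 1)) = -3*(h + x)/(x + (1 + 3*h)) = -3*(h + x)/(1 + x + 3*h))
X(S) = -6 (X(S) = 3*(-2) = -6)
m = -6
F(l) = 7/2 (F(l) = 3 + (1 - 1/2) = 3 + (1 - 1*½) = 3 + (1 - ½) = 3 + ½ = 7/2)
(-88 + F(m))² = (-88 + 7/2)² = (-169/2)² = 28561/4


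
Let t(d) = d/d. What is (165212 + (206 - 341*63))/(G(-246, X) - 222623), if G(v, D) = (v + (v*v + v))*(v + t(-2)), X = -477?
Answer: -143935/14928503 ≈ -0.0096416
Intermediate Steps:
t(d) = 1
G(v, D) = (1 + v)*(v² + 2*v) (G(v, D) = (v + (v*v + v))*(v + 1) = (v + (v² + v))*(1 + v) = (v + (v + v²))*(1 + v) = (v² + 2*v)*(1 + v) = (1 + v)*(v² + 2*v))
(165212 + (206 - 341*63))/(G(-246, X) - 222623) = (165212 + (206 - 341*63))/(-246*(2 + (-246)² + 3*(-246)) - 222623) = (165212 + (206 - 21483))/(-246*(2 + 60516 - 738) - 222623) = (165212 - 21277)/(-246*59780 - 222623) = 143935/(-14705880 - 222623) = 143935/(-14928503) = 143935*(-1/14928503) = -143935/14928503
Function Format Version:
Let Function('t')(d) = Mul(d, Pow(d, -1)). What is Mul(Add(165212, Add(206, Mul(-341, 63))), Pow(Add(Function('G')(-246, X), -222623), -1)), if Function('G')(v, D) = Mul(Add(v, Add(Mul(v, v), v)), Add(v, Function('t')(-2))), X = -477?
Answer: Rational(-143935, 14928503) ≈ -0.0096416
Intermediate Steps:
Function('t')(d) = 1
Function('G')(v, D) = Mul(Add(1, v), Add(Pow(v, 2), Mul(2, v))) (Function('G')(v, D) = Mul(Add(v, Add(Mul(v, v), v)), Add(v, 1)) = Mul(Add(v, Add(Pow(v, 2), v)), Add(1, v)) = Mul(Add(v, Add(v, Pow(v, 2))), Add(1, v)) = Mul(Add(Pow(v, 2), Mul(2, v)), Add(1, v)) = Mul(Add(1, v), Add(Pow(v, 2), Mul(2, v))))
Mul(Add(165212, Add(206, Mul(-341, 63))), Pow(Add(Function('G')(-246, X), -222623), -1)) = Mul(Add(165212, Add(206, Mul(-341, 63))), Pow(Add(Mul(-246, Add(2, Pow(-246, 2), Mul(3, -246))), -222623), -1)) = Mul(Add(165212, Add(206, -21483)), Pow(Add(Mul(-246, Add(2, 60516, -738)), -222623), -1)) = Mul(Add(165212, -21277), Pow(Add(Mul(-246, 59780), -222623), -1)) = Mul(143935, Pow(Add(-14705880, -222623), -1)) = Mul(143935, Pow(-14928503, -1)) = Mul(143935, Rational(-1, 14928503)) = Rational(-143935, 14928503)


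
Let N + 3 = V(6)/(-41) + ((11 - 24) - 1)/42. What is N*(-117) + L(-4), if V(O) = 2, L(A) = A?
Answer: 16060/41 ≈ 391.71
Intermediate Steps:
N = -416/123 (N = -3 + (2/(-41) + ((11 - 24) - 1)/42) = -3 + (2*(-1/41) + (-13 - 1)*(1/42)) = -3 + (-2/41 - 14*1/42) = -3 + (-2/41 - ⅓) = -3 - 47/123 = -416/123 ≈ -3.3821)
N*(-117) + L(-4) = -416/123*(-117) - 4 = 16224/41 - 4 = 16060/41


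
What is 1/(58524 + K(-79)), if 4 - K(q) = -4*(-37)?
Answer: 1/58380 ≈ 1.7129e-5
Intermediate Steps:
K(q) = -144 (K(q) = 4 - (-4)*(-37) = 4 - 1*148 = 4 - 148 = -144)
1/(58524 + K(-79)) = 1/(58524 - 144) = 1/58380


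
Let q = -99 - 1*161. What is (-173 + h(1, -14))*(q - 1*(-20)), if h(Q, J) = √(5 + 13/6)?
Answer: 41520 - 40*√258 ≈ 40878.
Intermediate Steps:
q = -260 (q = -99 - 161 = -260)
h(Q, J) = √258/6 (h(Q, J) = √(5 + 13*(⅙)) = √(5 + 13/6) = √(43/6) = √258/6)
(-173 + h(1, -14))*(q - 1*(-20)) = (-173 + √258/6)*(-260 - 1*(-20)) = (-173 + √258/6)*(-260 + 20) = (-173 + √258/6)*(-240) = 41520 - 40*√258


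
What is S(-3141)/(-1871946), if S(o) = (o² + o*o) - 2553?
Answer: -6576403/623982 ≈ -10.539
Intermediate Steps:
S(o) = -2553 + 2*o² (S(o) = (o² + o²) - 2553 = 2*o² - 2553 = -2553 + 2*o²)
S(-3141)/(-1871946) = (-2553 + 2*(-3141)²)/(-1871946) = (-2553 + 2*9865881)*(-1/1871946) = (-2553 + 19731762)*(-1/1871946) = 19729209*(-1/1871946) = -6576403/623982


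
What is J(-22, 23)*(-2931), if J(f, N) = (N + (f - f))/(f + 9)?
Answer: 67413/13 ≈ 5185.6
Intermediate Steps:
J(f, N) = N/(9 + f) (J(f, N) = (N + 0)/(9 + f) = N/(9 + f))
J(-22, 23)*(-2931) = (23/(9 - 22))*(-2931) = (23/(-13))*(-2931) = (23*(-1/13))*(-2931) = -23/13*(-2931) = 67413/13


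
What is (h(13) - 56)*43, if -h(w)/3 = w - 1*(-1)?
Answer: -4214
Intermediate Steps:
h(w) = -3 - 3*w (h(w) = -3*(w - 1*(-1)) = -3*(w + 1) = -3*(1 + w) = -3 - 3*w)
(h(13) - 56)*43 = ((-3 - 3*13) - 56)*43 = ((-3 - 39) - 56)*43 = (-42 - 56)*43 = -98*43 = -4214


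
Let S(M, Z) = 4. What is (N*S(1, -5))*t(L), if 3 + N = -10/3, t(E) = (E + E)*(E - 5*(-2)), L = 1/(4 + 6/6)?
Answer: -2584/25 ≈ -103.36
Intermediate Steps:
L = ⅕ (L = 1/(4 + 6*(⅙)) = 1/(4 + 1) = 1/5 = ⅕ ≈ 0.20000)
t(E) = 2*E*(10 + E) (t(E) = (2*E)*(E + 10) = (2*E)*(10 + E) = 2*E*(10 + E))
N = -19/3 (N = -3 - 10/3 = -19/3 ≈ -6.3333)
(N*S(1, -5))*t(L) = (-19/3*4)*(2*(⅕)*(10 + ⅕)) = -152*51/(3*5*5) = -76/3*102/25 = -2584/25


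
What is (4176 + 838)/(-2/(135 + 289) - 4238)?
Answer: -1062968/898457 ≈ -1.1831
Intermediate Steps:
(4176 + 838)/(-2/(135 + 289) - 4238) = 5014/(-2/424 - 4238) = 5014/(-2*1/424 - 4238) = 5014/(-1/212 - 4238) = 5014/(-898457/212) = 5014*(-212/898457) = -1062968/898457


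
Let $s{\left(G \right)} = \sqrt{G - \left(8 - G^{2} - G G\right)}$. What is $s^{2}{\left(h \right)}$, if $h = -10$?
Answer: $182$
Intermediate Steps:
$s{\left(G \right)} = \sqrt{-8 + G + 2 G^{2}}$ ($s{\left(G \right)} = \sqrt{G + \left(\left(G^{2} + G^{2}\right) - 8\right)} = \sqrt{G + \left(2 G^{2} - 8\right)} = \sqrt{G + \left(-8 + 2 G^{2}\right)} = \sqrt{-8 + G + 2 G^{2}}$)
$s^{2}{\left(h \right)} = \left(\sqrt{-8 - 10 + 2 \left(-10\right)^{2}}\right)^{2} = \left(\sqrt{-8 - 10 + 2 \cdot 100}\right)^{2} = \left(\sqrt{-8 - 10 + 200}\right)^{2} = \left(\sqrt{182}\right)^{2} = 182$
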